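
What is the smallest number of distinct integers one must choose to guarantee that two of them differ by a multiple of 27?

Two integers differ by a multiple of 27 exactly when they share a remainder mod 27.
There are 27 residue classes mod 27, so 27 integers can all lie in distinct classes.
One more integer must repeat a residue, giving a difference divisible by 27. So n = 27 + 1 = 28.

28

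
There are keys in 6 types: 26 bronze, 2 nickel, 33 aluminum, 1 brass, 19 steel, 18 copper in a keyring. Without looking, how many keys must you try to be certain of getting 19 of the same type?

In the worst case we take at most 18 of each type, but all 2 nickel and all 1 brass (fewer than 18), giving 18 + 2 + 18 + 1 + 18 + 18 = 75.
One more key then forces some type to 19, so 75 + 1 = 76.

76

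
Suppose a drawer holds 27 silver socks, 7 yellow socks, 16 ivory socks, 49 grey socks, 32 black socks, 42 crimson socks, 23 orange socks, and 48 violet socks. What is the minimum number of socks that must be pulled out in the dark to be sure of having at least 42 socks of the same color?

Treat the 8 colors as pigeonholes.
In the worst case we take at most 41 of each color, but all 27 silver, all 7 yellow, all 16 ivory, all 32 black, and all 23 orange (fewer than 41), giving 27 + 7 + 16 + 41 + 32 + 41 + 23 + 41 = 228.
One more sock then forces some color to 42, so 228 + 1 = 229.

229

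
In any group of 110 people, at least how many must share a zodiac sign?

10

There are 12 zodiac signs, which serve as the pigeonholes.
If each of the 12 zodiac signs held at most 9, the total would be at most 12 × 9 = 108 < 110, a contradiction.
So at least one holds ⌈110/12⌉ = 10.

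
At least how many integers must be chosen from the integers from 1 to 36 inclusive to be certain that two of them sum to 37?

19

Partition {1, …, 36} into 18 pairs: {1,36}, {2,35}, …, {18,19}.
Choosing 18 integers — say the integers 1 through 18 — takes one from each pair and avoids the property.
Choosing 19 forces two into the same pair by pigeonhole, and those sum to 37. So 19.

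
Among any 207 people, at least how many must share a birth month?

18

There are 12 months of the year, which serve as the pigeonholes.
If each of the 12 months of the year held at most 17, the total would be at most 12 × 17 = 204 < 207, a contradiction.
So at least one holds ⌈207/12⌉ = 18.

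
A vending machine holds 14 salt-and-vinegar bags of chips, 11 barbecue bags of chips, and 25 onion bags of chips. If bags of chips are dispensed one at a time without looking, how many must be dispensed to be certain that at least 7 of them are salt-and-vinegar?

The worst case draws every non-salt-and-vinegar bag of chips first: 11 + 25 = 36.
The next 7 draws are then forced to be salt-and-vinegar, giving 36 + 7 = 43.

43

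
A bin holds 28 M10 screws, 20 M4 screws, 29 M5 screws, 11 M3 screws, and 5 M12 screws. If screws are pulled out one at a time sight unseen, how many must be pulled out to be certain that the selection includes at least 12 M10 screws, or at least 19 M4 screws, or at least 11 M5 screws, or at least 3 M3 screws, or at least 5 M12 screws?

46

The worst case stops just short of every target: 11 M10, 18 M4, 10 M5, 2 M3, 4 M12 — 11 + 18 + 10 + 2 + 4 = 45 screws.
One more screw must push some size to its target, so 45 + 1 = 46.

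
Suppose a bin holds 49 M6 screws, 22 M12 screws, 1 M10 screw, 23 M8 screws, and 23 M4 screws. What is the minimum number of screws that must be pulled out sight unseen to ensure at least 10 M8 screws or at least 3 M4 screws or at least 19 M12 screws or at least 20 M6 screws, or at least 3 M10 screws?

The worst case stops just short of every target: 19 M6, 18 M12, all 1 M10, 9 M8, 2 M4 — 19 + 18 + 1 + 9 + 2 = 49 screws.
One more screw must push some size to its target, so 49 + 1 = 50.

50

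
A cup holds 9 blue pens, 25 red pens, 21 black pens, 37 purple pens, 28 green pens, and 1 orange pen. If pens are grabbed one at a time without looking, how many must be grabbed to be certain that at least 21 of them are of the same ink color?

Treat the 6 ink colors as pigeonholes.
In the worst case we take at most 20 of each ink color, but all 9 blue and all 1 orange (fewer than 20), giving 9 + 20 + 20 + 20 + 20 + 1 = 90.
One more pen then forces some ink color to 21, so 90 + 1 = 91.

91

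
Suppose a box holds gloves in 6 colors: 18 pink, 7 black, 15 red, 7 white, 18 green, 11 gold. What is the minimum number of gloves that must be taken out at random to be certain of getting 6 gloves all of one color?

31

The worst case takes 5 gloves of each color without reaching 6 of any: 6 × 5 = 30.
The next glove must bring some color to 6, so 30 + 1 = 31.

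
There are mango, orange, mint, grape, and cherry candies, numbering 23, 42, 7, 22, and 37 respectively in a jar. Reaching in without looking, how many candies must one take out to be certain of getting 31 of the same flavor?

113

In the worst case we take at most 30 of each flavor, but all 23 mango, all 7 mint, and all 22 grape (fewer than 30), giving 23 + 30 + 7 + 22 + 30 = 112.
One more candy then forces some flavor to 31, so 112 + 1 = 113.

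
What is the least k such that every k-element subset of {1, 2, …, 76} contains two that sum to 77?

Partition {1, …, 76} into 38 pairs: {1,76}, {2,75}, …, {38,39}.
Choosing 38 integers — say the integers 1 through 38 — takes one from each pair and avoids the property.
Choosing 39 forces two into the same pair by pigeonhole, and those sum to 77. So 39.

39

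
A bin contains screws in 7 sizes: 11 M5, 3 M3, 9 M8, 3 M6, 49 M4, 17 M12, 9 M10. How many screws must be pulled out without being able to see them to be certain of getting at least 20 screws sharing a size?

In the worst case we take at most 19 of each size, but all 11 M5, all 3 M3, all 9 M8, all 3 M6, all 17 M12, and all 9 M10 (fewer than 19), giving 11 + 3 + 9 + 3 + 19 + 17 + 9 = 71.
One more screw then forces some size to 20, so 71 + 1 = 72.

72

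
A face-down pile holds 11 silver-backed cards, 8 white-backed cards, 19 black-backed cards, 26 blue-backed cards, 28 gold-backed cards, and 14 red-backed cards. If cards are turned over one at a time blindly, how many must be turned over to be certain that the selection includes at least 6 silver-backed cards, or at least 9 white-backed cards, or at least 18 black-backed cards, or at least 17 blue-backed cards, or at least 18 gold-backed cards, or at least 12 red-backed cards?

75

The worst case stops just short of every target: 5 silver-backed, 8 white-backed, 17 black-backed, 16 blue-backed, 17 gold-backed, 11 red-backed — 5 + 8 + 17 + 16 + 17 + 11 = 74 cards.
One more card must push some back color to its target, so 74 + 1 = 75.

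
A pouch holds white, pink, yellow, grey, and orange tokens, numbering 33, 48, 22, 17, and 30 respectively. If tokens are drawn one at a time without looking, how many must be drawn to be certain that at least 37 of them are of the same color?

139

In the worst case we take at most 36 of each color, but all 33 white, all 22 yellow, all 17 grey, and all 30 orange (fewer than 36), giving 33 + 36 + 22 + 17 + 30 = 138.
One more token then forces some color to 37, so 138 + 1 = 139.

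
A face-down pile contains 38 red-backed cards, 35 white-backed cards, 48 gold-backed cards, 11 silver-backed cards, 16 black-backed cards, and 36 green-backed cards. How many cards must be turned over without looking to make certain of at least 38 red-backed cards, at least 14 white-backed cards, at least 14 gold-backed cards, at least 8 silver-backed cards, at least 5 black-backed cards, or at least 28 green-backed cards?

102

The worst case stops just short of every target: 37 red-backed, 13 white-backed, 13 gold-backed, 7 silver-backed, 4 black-backed, 27 green-backed — 37 + 13 + 13 + 7 + 4 + 27 = 101 cards.
One more card must push some back color to its target, so 101 + 1 = 102.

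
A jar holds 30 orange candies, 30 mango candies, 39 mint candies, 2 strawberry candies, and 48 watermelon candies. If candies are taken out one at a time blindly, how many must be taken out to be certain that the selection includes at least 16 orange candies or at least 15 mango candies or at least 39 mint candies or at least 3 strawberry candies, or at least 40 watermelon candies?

109

Each of the 5 flavors has its own threshold; avoid all of them simultaneously.
The worst case stops just short of every target: 15 orange, 14 mango, 38 mint, 2 strawberry, 39 watermelon — 15 + 14 + 38 + 2 + 39 = 108 candies.
One more candy must push some flavor to its target, so 108 + 1 = 109.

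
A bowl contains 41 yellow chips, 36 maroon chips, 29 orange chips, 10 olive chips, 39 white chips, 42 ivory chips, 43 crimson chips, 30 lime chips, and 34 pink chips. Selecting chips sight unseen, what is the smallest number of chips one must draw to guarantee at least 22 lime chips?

296

The worst case draws every non-lime chip first: 41 + 36 + 29 + 10 + 39 + 42 + 43 + 34 = 274.
The next 22 draws are then forced to be lime, giving 274 + 22 = 296.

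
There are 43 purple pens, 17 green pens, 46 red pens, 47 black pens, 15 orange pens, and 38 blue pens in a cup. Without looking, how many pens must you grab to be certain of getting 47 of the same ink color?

206

Treat the 6 ink colors as pigeonholes.
In the worst case we take at most 46 of each ink color, but all 43 purple, all 17 green, all 15 orange, and all 38 blue (fewer than 46), giving 43 + 17 + 46 + 46 + 15 + 38 = 205.
One more pen then forces some ink color to 47, so 205 + 1 = 206.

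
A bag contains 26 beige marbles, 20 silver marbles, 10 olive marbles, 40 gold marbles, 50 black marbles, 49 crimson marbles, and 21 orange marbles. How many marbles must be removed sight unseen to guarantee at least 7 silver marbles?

203

The worst case draws every non-silver marble first: 26 + 10 + 40 + 50 + 49 + 21 = 196.
The next 7 draws are then forced to be silver, giving 196 + 7 = 203.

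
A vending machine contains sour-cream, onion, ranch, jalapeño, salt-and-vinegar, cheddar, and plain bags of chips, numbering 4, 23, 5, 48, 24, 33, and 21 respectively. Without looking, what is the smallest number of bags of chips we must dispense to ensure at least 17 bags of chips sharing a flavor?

90

In the worst case we take at most 16 of each flavor, but all 4 sour-cream and all 5 ranch (fewer than 16), giving 4 + 16 + 5 + 16 + 16 + 16 + 16 = 89.
One more bag of chips then forces some flavor to 17, so 89 + 1 = 90.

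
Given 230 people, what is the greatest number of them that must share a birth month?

20

The 230 people fall into 12 months of the year.
If each of the 12 months of the year held at most 19, the total would be at most 12 × 19 = 228 < 230, a contradiction.
So at least one holds ⌈230/12⌉ = 20.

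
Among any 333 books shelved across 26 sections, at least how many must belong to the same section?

13

The 333 books fall into 26 sections.
If each of the 26 sections held at most 12, the total would be at most 26 × 12 = 312 < 333, a contradiction.
So at least one holds ⌈333/26⌉ = 13.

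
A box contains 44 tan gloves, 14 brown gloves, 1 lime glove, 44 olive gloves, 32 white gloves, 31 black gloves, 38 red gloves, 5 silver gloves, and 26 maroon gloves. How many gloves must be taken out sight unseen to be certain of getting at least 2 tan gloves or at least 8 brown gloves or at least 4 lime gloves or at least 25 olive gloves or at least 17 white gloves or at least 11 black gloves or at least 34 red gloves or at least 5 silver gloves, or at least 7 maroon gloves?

The worst case stops just short of every target: 1 tan, 7 brown, all 1 lime, 24 olive, 16 white, 10 black, 33 red, 4 silver, 6 maroon — 1 + 7 + 1 + 24 + 16 + 10 + 33 + 4 + 6 = 102 gloves.
One more glove must push some color to its target, so 102 + 1 = 103.

103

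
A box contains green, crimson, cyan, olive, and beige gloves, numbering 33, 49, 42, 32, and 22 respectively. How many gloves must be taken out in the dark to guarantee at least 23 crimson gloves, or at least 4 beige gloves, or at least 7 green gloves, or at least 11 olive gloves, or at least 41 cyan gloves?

Each of the 5 colors has its own threshold; avoid all of them simultaneously.
The worst case stops just short of every target: 6 green, 22 crimson, 40 cyan, 10 olive, 3 beige — 6 + 22 + 40 + 10 + 3 = 81 gloves.
One more glove must push some color to its target, so 81 + 1 = 82.

82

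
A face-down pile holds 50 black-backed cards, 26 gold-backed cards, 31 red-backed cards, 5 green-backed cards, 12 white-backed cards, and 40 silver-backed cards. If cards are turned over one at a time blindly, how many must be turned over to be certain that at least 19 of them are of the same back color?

90

Treat the 6 back colors as pigeonholes.
In the worst case we take at most 18 of each back color, but all 5 green-backed and all 12 white-backed (fewer than 18), giving 18 + 18 + 18 + 5 + 12 + 18 = 89.
One more card then forces some back color to 19, so 89 + 1 = 90.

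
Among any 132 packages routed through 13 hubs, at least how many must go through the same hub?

11

The 132 packages fall into 13 hubs.
If each of the 13 hubs held at most 10, the total would be at most 13 × 10 = 130 < 132, a contradiction.
So at least one holds ⌈132/13⌉ = 11.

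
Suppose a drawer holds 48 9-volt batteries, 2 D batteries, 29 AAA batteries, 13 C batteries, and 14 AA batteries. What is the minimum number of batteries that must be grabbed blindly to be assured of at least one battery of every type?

105

The hardest type to obtain is D: we could draw every other battery first — 106 − 2 = 104 batteries — without a single D one.
The next draw must be D, so 104 + 1 = 105.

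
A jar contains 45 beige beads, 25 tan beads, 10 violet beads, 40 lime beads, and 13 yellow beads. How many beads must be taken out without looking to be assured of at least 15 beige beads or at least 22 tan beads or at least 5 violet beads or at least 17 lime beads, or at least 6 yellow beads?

The worst case stops just short of every target: 14 beige, 21 tan, 4 violet, 16 lime, 5 yellow — 14 + 21 + 4 + 16 + 5 = 60 beads.
One more bead must push some color to its target, so 60 + 1 = 61.

61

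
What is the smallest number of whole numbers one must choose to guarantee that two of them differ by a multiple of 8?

Use the pigeonhole principle on residue classes: two integers differ by a multiple of 8 exactly when they share a remainder mod 8.
There are 8 residue classes mod 8, so 8 integers can all lie in distinct classes.
One more integer must repeat a residue, giving a difference divisible by 8. So n = 8 + 1 = 9.

9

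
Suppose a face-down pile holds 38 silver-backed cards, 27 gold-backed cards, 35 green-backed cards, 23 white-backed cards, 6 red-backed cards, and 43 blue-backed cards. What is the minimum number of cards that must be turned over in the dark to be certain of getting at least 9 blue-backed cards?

138

To avoid blue-backed cards as long as possible, exhaust the other 5 back colors first.
The worst case draws every non-blue-backed card first: 38 + 27 + 35 + 23 + 6 = 129.
The next 9 draws are then forced to be blue-backed, giving 129 + 9 = 138.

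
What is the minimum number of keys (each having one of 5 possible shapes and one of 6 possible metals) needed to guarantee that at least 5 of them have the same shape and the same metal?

There are 5 × 6 = 30 (shape, metal) combinations acting as pigeonholes.
With 30 × 4 = 120 keys we could place exactly 4 in each, with no (shape, metal) pair reaching 5.
One more forces some (shape, metal) pair to hold 5, so 120 + 1 = 121.

121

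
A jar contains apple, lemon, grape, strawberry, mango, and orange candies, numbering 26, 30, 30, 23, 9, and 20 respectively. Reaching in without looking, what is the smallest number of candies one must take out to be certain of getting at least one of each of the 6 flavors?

130

The hardest flavor to obtain is mango: we could draw every other candy first — 138 − 9 = 129 candies — without a single mango one.
The next draw must be mango, so 129 + 1 = 130.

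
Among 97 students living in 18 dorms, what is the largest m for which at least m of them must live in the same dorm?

The 97 students fall into 18 dorms.
If each of the 18 dorms held at most 5, the total would be at most 18 × 5 = 90 < 97, a contradiction.
So at least one holds ⌈97/18⌉ = 6.

6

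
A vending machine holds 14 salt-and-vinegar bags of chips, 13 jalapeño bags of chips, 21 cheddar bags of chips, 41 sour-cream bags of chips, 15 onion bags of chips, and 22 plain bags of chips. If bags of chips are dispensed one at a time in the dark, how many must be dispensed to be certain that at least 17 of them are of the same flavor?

Treat the 6 flavors as pigeonholes.
In the worst case we take at most 16 of each flavor, but all 14 salt-and-vinegar, all 13 jalapeño, and all 15 onion (fewer than 16), giving 14 + 13 + 16 + 16 + 15 + 16 = 90.
One more bag of chips then forces some flavor to 17, so 90 + 1 = 91.

91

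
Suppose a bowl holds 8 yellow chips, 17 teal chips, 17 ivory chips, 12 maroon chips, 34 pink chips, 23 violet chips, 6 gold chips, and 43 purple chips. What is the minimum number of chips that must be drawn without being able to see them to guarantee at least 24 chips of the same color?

In the worst case we take at most 23 of each color, but all 8 yellow, all 17 teal, all 17 ivory, all 12 maroon, and all 6 gold (fewer than 23), giving 8 + 17 + 17 + 12 + 23 + 23 + 6 + 23 = 129.
One more chip then forces some color to 24, so 129 + 1 = 130.

130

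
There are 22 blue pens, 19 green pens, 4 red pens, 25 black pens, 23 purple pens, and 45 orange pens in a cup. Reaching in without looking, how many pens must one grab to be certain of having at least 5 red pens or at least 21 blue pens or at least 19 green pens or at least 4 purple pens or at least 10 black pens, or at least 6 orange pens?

60

Each of the 6 ink colors has its own threshold; avoid all of them simultaneously.
The worst case stops just short of every target: 20 blue, 18 green, 4 red, 9 black, 3 purple, 5 orange — 20 + 18 + 4 + 9 + 3 + 5 = 59 pens.
One more pen must push some ink color to its target, so 59 + 1 = 60.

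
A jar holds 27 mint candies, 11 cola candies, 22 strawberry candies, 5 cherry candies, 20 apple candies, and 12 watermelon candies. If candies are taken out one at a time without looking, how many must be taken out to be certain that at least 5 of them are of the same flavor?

25

Treat the 6 flavors as pigeonholes.
The worst case takes 4 candies of each flavor without reaching 5 of any: 6 × 4 = 24.
The next candy must bring some flavor to 5, so 24 + 1 = 25.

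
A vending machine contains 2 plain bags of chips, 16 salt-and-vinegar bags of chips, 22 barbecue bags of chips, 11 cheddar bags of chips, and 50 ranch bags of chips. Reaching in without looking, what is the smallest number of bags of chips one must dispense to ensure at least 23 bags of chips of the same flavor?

74

In the worst case we take at most 22 of each flavor, but all 2 plain, all 16 salt-and-vinegar, and all 11 cheddar (fewer than 22), giving 2 + 16 + 22 + 11 + 22 = 73.
One more bag of chips then forces some flavor to 23, so 73 + 1 = 74.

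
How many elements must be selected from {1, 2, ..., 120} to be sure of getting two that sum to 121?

61

Partition {1, …, 120} into 60 pairs: {1,120}, {2,119}, …, {60,61}.
Choosing 60 integers — say the integers 1 through 60 — takes one from each pair and avoids the property.
Choosing 61 forces two into the same pair by pigeonhole, and those sum to 121. So 61.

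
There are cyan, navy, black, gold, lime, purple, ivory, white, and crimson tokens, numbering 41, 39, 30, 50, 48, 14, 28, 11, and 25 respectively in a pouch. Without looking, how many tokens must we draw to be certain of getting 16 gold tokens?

252

The worst case draws every non-gold token first: 41 + 39 + 30 + 48 + 14 + 28 + 11 + 25 = 236.
The next 16 draws are then forced to be gold, giving 236 + 16 = 252.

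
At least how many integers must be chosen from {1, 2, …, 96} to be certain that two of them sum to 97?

49

Partition {1, …, 96} into 48 pairs: {1,96}, {2,95}, …, {48,49}.
Choosing 48 integers — say the integers 1 through 48 — takes one from each pair and avoids the property.
Choosing 49 forces two into the same pair by pigeonhole, and those sum to 97. So 49.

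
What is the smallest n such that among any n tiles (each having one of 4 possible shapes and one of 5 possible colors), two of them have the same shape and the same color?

There are 4 × 5 = 20 (shape, color) combinations acting as pigeonholes.
With 20 tiles we could place one in each, avoiding any repeat.
One more forces some (shape, color) pair to hold 2, so 20 + 1 = 21.

21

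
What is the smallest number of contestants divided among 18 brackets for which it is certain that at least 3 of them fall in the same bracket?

37

There are 18 brackets acting as pigeonholes.
With 18 × 2 = 36 contestants we could place exactly 2 in each, with no class reaching 3.
One more forces some class to hold 3, so 36 + 1 = 37.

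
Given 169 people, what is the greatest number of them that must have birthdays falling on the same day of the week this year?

There are 7 days of the week, which serve as the pigeonholes.
If each of the 7 days of the week held at most 24, the total would be at most 7 × 24 = 168 < 169, a contradiction.
So at least one holds ⌈169/7⌉ = 25.

25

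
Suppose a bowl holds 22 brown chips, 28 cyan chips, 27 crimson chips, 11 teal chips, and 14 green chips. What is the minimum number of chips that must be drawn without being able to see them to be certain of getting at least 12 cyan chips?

The worst case draws every non-cyan chip first: 22 + 27 + 11 + 14 = 74.
The next 12 draws are then forced to be cyan, giving 74 + 12 = 86.

86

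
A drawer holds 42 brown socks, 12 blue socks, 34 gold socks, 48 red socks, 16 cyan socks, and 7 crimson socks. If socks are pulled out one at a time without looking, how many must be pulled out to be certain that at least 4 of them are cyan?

147

To avoid cyan socks as long as possible, exhaust the other 5 colors first.
The worst case draws every non-cyan sock first: 42 + 12 + 34 + 48 + 7 = 143.
The next 4 draws are then forced to be cyan, giving 143 + 4 = 147.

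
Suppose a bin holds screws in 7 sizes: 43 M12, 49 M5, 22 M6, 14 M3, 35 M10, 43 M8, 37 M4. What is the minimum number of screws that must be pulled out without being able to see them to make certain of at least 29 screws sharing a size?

Treat the 7 sizes as pigeonholes.
In the worst case we take at most 28 of each size, but all 22 M6 and all 14 M3 (fewer than 28), giving 28 + 28 + 22 + 14 + 28 + 28 + 28 = 176.
One more screw then forces some size to 29, so 176 + 1 = 177.

177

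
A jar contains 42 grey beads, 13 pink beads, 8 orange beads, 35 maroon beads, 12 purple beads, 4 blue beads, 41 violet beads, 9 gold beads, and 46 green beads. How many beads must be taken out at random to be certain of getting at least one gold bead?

The worst case draws every non-gold bead first: 42 + 13 + 8 + 35 + 12 + 4 + 41 + 46 = 201.
The next draw is then forced to be gold, giving 201 + 1 = 202.

202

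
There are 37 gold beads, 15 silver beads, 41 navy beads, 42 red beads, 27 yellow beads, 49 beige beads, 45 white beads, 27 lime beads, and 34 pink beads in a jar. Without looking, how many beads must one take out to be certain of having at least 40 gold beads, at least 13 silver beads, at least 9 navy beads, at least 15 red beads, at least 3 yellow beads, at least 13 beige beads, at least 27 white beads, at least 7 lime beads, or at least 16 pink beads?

Each of the 9 colors has its own threshold; avoid all of them simultaneously.
The worst case stops just short of every target: all 37 gold, 12 silver, 8 navy, 14 red, 2 yellow, 12 beige, 26 white, 6 lime, 15 pink — 37 + 12 + 8 + 14 + 2 + 12 + 26 + 6 + 15 = 132 beads.
One more bead must push some color to its target, so 132 + 1 = 133.

133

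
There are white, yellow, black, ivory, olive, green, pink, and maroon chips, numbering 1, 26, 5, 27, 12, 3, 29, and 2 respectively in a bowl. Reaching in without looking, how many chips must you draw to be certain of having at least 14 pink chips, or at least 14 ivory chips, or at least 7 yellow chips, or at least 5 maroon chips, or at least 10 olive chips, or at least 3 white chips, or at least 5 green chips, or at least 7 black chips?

53

Each of the 8 colors has its own threshold; avoid all of them simultaneously.
The worst case stops just short of every target: all 1 white, 6 yellow, all 5 black, 13 ivory, 9 olive, all 3 green, 13 pink, all 2 maroon — 1 + 6 + 5 + 13 + 9 + 3 + 13 + 2 = 52 chips.
One more chip must push some color to its target, so 52 + 1 = 53.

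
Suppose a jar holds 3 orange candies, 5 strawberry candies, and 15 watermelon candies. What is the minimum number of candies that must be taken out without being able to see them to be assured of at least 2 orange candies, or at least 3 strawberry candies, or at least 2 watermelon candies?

5

The worst case stops just short of every target: 1 orange, 2 strawberry, 1 watermelon — 1 + 2 + 1 = 4 candies.
One more candy must push some flavor to its target, so 4 + 1 = 5.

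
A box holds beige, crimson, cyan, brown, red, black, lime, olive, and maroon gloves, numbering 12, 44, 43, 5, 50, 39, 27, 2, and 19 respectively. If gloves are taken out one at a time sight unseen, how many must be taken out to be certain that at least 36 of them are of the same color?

In the worst case we take at most 35 of each color, but all 12 beige, all 5 brown, all 27 lime, all 2 olive, and all 19 maroon (fewer than 35), giving 12 + 35 + 35 + 5 + 35 + 35 + 27 + 2 + 19 = 205.
One more glove then forces some color to 36, so 205 + 1 = 206.

206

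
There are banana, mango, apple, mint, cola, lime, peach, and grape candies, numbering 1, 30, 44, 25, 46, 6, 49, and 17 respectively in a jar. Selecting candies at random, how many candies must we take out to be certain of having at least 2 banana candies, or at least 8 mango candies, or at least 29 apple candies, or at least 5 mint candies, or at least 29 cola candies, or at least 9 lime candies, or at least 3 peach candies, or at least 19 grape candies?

94

Each of the 8 flavors has its own threshold; avoid all of them simultaneously.
The worst case stops just short of every target: 1 banana, 7 mango, 28 apple, 4 mint, 28 cola, all 6 lime, 2 peach, all 17 grape — 1 + 7 + 28 + 4 + 28 + 6 + 2 + 17 = 93 candies.
One more candy must push some flavor to its target, so 93 + 1 = 94.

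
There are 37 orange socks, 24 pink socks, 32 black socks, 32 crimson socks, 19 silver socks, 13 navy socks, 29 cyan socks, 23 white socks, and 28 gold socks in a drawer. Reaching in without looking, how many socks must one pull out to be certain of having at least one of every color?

The hardest color to obtain is navy: we could draw every other sock first — 237 − 13 = 224 socks — without a single navy one.
The next draw must be navy, so 224 + 1 = 225.

225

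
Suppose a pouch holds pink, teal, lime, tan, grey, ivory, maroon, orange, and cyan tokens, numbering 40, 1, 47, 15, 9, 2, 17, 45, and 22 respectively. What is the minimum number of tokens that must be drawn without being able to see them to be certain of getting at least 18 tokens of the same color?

In the worst case we take at most 17 of each color, but all 1 teal, all 15 tan, all 9 grey, and all 2 ivory (fewer than 17), giving 17 + 1 + 17 + 15 + 9 + 2 + 17 + 17 + 17 = 112.
One more token then forces some color to 18, so 112 + 1 = 113.

113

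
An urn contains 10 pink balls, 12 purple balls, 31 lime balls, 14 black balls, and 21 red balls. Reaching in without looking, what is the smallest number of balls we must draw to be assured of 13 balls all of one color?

In the worst case we take at most 12 of each color, but all 10 pink (fewer than 12), giving 10 + 12 + 12 + 12 + 12 = 58.
One more ball then forces some color to 13, so 58 + 1 = 59.

59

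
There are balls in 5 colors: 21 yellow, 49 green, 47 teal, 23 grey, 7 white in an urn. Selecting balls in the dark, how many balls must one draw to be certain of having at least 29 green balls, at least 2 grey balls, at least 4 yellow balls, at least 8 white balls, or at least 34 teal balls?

73

The worst case stops just short of every target: 3 yellow, 28 green, 33 teal, 1 grey, 7 white — 3 + 28 + 33 + 1 + 7 = 72 balls.
One more ball must push some color to its target, so 72 + 1 = 73.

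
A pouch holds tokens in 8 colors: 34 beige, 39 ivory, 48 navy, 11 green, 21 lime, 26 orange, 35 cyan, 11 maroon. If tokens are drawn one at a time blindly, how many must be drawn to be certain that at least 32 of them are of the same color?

In the worst case we take at most 31 of each color, but all 11 green, all 21 lime, all 26 orange, and all 11 maroon (fewer than 31), giving 31 + 31 + 31 + 11 + 21 + 26 + 31 + 11 = 193.
One more token then forces some color to 32, so 193 + 1 = 194.

194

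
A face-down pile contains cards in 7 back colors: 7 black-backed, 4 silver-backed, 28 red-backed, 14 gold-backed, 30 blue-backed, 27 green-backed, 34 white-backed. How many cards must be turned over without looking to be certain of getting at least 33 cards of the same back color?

Treat the 7 back colors as pigeonholes.
In the worst case we take at most 32 of each back color, but all 7 black-backed, all 4 silver-backed, all 28 red-backed, all 14 gold-backed, all 30 blue-backed, and all 27 green-backed (fewer than 32), giving 7 + 4 + 28 + 14 + 30 + 27 + 32 = 142.
One more card then forces some back color to 33, so 142 + 1 = 143.

143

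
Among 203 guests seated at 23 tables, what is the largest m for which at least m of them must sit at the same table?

The 203 guests fall into 23 tables.
If each of the 23 tables held at most 8, the total would be at most 23 × 8 = 184 < 203, a contradiction.
So at least one holds ⌈203/23⌉ = 9.

9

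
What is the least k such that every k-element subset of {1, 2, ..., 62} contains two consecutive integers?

Partition {1, …, 62} into 31 pairs: {1,2}, {3,4}, …, {61,62}.
Choosing 31 integers — say the 31 even numbers 2, 4, …, 62 — takes one from each pair and avoids the property.
Choosing 32 forces two into the same pair by pigeonhole, and those are consecutive. So 32.

32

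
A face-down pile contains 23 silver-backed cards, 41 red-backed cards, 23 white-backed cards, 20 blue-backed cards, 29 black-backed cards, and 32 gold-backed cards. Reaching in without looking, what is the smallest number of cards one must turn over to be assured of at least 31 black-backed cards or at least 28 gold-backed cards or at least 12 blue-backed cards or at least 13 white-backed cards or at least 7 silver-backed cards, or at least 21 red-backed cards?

Each of the 6 back colors has its own threshold; avoid all of them simultaneously.
The worst case stops just short of every target: 6 silver-backed, 20 red-backed, 12 white-backed, 11 blue-backed, all 29 black-backed, 27 gold-backed — 6 + 20 + 12 + 11 + 29 + 27 = 105 cards.
One more card must push some back color to its target, so 105 + 1 = 106.

106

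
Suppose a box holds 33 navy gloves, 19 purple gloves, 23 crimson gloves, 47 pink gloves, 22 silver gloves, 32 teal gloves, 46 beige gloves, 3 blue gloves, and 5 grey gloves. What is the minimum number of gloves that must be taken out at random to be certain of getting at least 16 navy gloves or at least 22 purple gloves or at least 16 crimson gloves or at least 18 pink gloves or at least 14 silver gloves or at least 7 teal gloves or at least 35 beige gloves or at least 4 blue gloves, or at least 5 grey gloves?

127

The worst case stops just short of every target: 15 navy, all 19 purple, 15 crimson, 17 pink, 13 silver, 6 teal, 34 beige, 3 blue, 4 grey — 15 + 19 + 15 + 17 + 13 + 6 + 34 + 3 + 4 = 126 gloves.
One more glove must push some color to its target, so 126 + 1 = 127.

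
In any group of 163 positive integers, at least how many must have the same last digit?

The 163 positive integers fall into 10 possible last digits.
If each of the 10 possible last digits held at most 16, the total would be at most 10 × 16 = 160 < 163, a contradiction.
So at least one holds ⌈163/10⌉ = 17.

17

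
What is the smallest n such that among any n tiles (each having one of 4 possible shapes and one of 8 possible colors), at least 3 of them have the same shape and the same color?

65

There are 4 × 8 = 32 (shape, color) combinations acting as pigeonholes.
With 32 × 2 = 64 tiles we could place exactly 2 in each, with no (shape, color) pair reaching 3.
One more forces some (shape, color) pair to hold 3, so 64 + 1 = 65.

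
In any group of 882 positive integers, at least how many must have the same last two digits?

The 882 positive integers fall into 100 possible two-digit endings.
If each of the 100 possible two-digit endings held at most 8, the total would be at most 100 × 8 = 800 < 882, a contradiction.
So at least one holds ⌈882/100⌉ = 9.

9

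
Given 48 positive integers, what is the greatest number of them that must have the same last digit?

The 48 positive integers fall into 10 possible last digits.
If each of the 10 possible last digits held at most 4, the total would be at most 10 × 4 = 40 < 48, a contradiction.
So at least one holds ⌈48/10⌉ = 5.

5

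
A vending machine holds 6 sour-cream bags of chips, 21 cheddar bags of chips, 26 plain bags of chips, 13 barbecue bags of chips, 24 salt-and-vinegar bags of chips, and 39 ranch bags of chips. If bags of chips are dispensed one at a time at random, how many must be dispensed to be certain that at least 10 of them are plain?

To avoid plain bags of chips as long as possible, exhaust the other 5 flavors first.
The worst case draws every non-plain bag of chips first: 6 + 21 + 13 + 24 + 39 = 103.
The next 10 draws are then forced to be plain, giving 103 + 10 = 113.

113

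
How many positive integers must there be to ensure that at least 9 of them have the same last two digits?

801

There are 100 possible two-digit endings acting as pigeonholes.
With 100 × 8 = 800 positive integers we could place exactly 8 in each, with no class reaching 9.
One more forces some class to hold 9, so 800 + 1 = 801.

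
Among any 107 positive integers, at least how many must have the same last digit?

There are 10 possible last digits, which serve as the pigeonholes.
If each of the 10 possible last digits held at most 10, the total would be at most 10 × 10 = 100 < 107, a contradiction.
So at least one holds ⌈107/10⌉ = 11.

11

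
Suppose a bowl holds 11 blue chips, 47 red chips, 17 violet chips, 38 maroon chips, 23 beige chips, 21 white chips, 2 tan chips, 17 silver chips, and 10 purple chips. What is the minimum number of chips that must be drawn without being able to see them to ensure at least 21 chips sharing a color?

138

Treat the 9 colors as pigeonholes.
In the worst case we take at most 20 of each color, but all 11 blue, all 17 violet, all 2 tan, all 17 silver, and all 10 purple (fewer than 20), giving 11 + 20 + 17 + 20 + 20 + 20 + 2 + 17 + 10 = 137.
One more chip then forces some color to 21, so 137 + 1 = 138.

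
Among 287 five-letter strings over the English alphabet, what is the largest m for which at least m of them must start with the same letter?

12

There are 26 possible first letters, which serve as the pigeonholes.
If each of the 26 possible first letters held at most 11, the total would be at most 26 × 11 = 286 < 287, a contradiction.
So at least one holds ⌈287/26⌉ = 12.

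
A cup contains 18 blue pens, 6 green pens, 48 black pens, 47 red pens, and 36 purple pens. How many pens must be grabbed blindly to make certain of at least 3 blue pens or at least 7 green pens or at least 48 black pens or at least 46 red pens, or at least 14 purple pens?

The worst case stops just short of every target: 2 blue, 6 green, 47 black, 45 red, 13 purple — 2 + 6 + 47 + 45 + 13 = 113 pens.
One more pen must push some ink color to its target, so 113 + 1 = 114.

114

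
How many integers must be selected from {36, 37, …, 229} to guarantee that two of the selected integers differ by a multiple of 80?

81

Group the integers by remainder mod 80; there are 80 residue classes, each nonempty in this range.
Choosing one from each class (80 integers) avoids any shared remainder.
One more choice must repeat a class, so two differ by a multiple of 80. Hence 80 + 1 = 81.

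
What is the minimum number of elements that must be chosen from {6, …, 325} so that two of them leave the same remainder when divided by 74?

75

Group the integers by remainder mod 74; there are 74 residue classes, each nonempty in this range.
Choosing one from each class (74 integers) avoids any shared remainder.
One more choice must repeat a class, so two differ by a multiple of 74. Hence 74 + 1 = 75.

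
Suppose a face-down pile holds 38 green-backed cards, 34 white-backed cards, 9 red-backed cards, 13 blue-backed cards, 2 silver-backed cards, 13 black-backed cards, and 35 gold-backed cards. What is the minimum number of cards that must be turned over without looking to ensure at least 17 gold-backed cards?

The worst case draws every non-gold-backed card first: 38 + 34 + 9 + 13 + 2 + 13 = 109.
The next 17 draws are then forced to be gold-backed, giving 109 + 17 = 126.

126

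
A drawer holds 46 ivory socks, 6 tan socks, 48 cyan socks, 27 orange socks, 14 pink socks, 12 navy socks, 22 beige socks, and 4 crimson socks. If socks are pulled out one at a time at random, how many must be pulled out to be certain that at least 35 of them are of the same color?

In the worst case we take at most 34 of each color, but all 6 tan, all 27 orange, all 14 pink, all 12 navy, all 22 beige, and all 4 crimson (fewer than 34), giving 34 + 6 + 34 + 27 + 14 + 12 + 22 + 4 = 153.
One more sock then forces some color to 35, so 153 + 1 = 154.

154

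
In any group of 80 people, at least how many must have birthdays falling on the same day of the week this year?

There are 7 days of the week, which serve as the pigeonholes.
If each of the 7 days of the week held at most 11, the total would be at most 7 × 11 = 77 < 80, a contradiction.
So at least one holds ⌈80/7⌉ = 12.

12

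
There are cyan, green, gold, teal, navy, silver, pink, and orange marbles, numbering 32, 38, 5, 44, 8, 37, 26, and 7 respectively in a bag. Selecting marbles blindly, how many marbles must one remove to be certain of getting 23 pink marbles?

The worst case draws every non-pink marble first: 32 + 38 + 5 + 44 + 8 + 37 + 7 = 171.
The next 23 draws are then forced to be pink, giving 171 + 23 = 194.

194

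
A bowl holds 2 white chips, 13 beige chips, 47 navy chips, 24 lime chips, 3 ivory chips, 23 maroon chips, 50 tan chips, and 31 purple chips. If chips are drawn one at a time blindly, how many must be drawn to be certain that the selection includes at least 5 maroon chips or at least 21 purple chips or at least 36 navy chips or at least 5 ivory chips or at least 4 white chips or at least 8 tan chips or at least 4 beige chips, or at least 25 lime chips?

The worst case stops just short of every target: all 2 white, 3 beige, 35 navy, 24 lime, all 3 ivory, 4 maroon, 7 tan, 20 purple — 2 + 3 + 35 + 24 + 3 + 4 + 7 + 20 = 98 chips.
One more chip must push some color to its target, so 98 + 1 = 99.

99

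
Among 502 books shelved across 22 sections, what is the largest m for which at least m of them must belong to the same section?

23

The 502 books fall into 22 sections.
If each of the 22 sections held at most 22, the total would be at most 22 × 22 = 484 < 502, a contradiction.
So at least one holds ⌈502/22⌉ = 23.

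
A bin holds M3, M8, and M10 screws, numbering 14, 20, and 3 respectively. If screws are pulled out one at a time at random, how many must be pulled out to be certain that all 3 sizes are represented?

The hardest size to obtain is M10: we could draw every other screw first — 37 − 3 = 34 screws — without a single M10 one.
The next draw must be M10, so 34 + 1 = 35.

35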